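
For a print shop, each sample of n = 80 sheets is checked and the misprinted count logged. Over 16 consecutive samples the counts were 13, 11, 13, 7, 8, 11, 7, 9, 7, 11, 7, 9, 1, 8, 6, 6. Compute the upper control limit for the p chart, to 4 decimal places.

0.2074

p̄ = Σdᵢ / (k·n) = 134 / (16 × 80) = 0.10469
UCL = p̄ + 3·√(p̄(1−p̄)/n) = 0.10469 + 3 × √(0.10469×0.89531/80) = 0.10469 + 3 × 0.03423 = 0.20737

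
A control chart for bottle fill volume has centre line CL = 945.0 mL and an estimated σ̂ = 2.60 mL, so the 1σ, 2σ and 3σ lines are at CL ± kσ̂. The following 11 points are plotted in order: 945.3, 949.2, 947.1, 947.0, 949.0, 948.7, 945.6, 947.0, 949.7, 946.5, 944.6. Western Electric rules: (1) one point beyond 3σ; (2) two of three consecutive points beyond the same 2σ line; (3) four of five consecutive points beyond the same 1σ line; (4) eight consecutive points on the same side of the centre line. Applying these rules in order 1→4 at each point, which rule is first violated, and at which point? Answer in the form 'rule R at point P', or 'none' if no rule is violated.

rule 4 at point 8

Zone of each point (C = within 1σ̂, B = 1σ̂–2σ̂, A = 2σ̂–3σ̂, * = beyond 3σ̂; sign = side of CL): 1:+C, 2:+B, 3:+C, 4:+C, 5:+B, 6:+B, 7:+C, 8:+C, 9:+B, 10:+C, 11:-C
Rule 4 (eight consecutive points on the same side of the centre line) is satisfied at point 8.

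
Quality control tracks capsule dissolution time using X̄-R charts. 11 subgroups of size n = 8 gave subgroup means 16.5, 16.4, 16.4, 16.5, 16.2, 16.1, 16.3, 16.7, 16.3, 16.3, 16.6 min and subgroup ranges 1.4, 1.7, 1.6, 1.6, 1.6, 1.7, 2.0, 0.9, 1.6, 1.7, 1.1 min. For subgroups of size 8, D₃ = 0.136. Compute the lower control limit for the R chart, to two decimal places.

0.21

R̄ = (1.4 + 1.7 + 1.6 + 1.6 + 1.6 + 1.7 + 2.0 + 0.9 + 1.6 + 1.7 + 1.1) / 11 = 16.9000 / 11 = 1.5364
LCL_R = D₃·R̄ = 0.136 × 1.5364 = 0.2089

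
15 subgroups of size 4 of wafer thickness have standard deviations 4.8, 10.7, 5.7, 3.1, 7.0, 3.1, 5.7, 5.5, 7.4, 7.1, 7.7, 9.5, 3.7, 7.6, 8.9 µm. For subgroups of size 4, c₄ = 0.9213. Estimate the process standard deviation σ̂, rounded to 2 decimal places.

s̄ = (4.8 + 10.7 + 5.7 + 3.1 + 7.0 + 3.1 + 5.7 + 5.5 + 7.4 + 7.1 + 7.7 + 9.5 + 3.7 + 7.6 + 8.9) / 15 = 6.5000
σ̂ = s̄ / c₄ = 6.5000 / 0.9213 = 7.0552

7.06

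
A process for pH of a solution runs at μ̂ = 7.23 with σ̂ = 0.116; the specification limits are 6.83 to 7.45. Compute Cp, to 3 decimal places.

0.891

Cp = (USL − LSL) / (6σ̂) = (7.45 − 6.83) / (6 × 0.116) = 0.6200 / 0.6960 = 0.8908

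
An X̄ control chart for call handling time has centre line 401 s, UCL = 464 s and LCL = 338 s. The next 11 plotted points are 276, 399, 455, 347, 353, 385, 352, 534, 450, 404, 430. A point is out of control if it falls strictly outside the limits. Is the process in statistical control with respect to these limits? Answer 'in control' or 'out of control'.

Compare each point to [338, 464]: sample 1 = 276 < LCL; sample 8 = 534 > UCL.

out of control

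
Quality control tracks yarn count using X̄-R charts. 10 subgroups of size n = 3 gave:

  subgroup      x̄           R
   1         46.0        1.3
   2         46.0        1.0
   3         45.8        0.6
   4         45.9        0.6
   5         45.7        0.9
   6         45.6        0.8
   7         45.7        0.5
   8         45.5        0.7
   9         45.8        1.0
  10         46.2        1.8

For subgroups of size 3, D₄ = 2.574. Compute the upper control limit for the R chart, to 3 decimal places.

2.368

R̄ = (1.3 + 1.0 + 0.6 + 0.6 + 0.9 + 0.8 + 0.5 + 0.7 + 1.0 + 1.8) / 10 = 9.2000 / 10 = 0.9200
UCL_R = D₄·R̄ = 2.574 × 0.9200 = 2.3681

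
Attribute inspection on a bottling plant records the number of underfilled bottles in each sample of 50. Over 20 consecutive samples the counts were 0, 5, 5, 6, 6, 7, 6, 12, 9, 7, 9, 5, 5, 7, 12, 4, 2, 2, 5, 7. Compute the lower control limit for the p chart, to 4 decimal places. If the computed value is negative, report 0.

0.0000

p̄ = Σdᵢ / (k·n) = 121 / (20 × 50) = 0.12100
LCL = p̄ − 3·√(p̄(1−p̄)/n) = 0.12100 − 3 × 0.04612 = -0.01736 → 0 (negative, so LCL = 0)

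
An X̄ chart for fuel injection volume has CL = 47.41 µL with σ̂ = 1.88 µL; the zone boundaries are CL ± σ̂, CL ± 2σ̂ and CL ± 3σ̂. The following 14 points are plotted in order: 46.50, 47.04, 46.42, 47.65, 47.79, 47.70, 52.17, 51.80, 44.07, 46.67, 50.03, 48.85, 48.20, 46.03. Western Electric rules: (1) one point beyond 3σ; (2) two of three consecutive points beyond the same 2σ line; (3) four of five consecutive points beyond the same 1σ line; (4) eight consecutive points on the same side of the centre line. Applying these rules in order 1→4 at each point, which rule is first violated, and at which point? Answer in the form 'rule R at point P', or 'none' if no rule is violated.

rule 2 at point 8

Zone of each point (C = within 1σ̂, B = 1σ̂–2σ̂, A = 2σ̂–3σ̂, * = beyond 3σ̂; sign = side of CL): 1:-C, 2:-C, 3:-C, 4:+C, 5:+C, 6:+C, 7:+A, 8:+A, 9:-B, 10:-C, 11:+B, 12:+C, 13:+C, 14:-C
Rule 2 (two of three consecutive points beyond the same 2σ limit) is satisfied at point 8.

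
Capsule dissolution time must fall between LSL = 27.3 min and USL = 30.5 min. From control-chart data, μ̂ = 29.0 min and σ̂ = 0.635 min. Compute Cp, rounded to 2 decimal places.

Cp = (USL − LSL) / (6σ̂) = (30.5 − 27.3) / (6 × 0.635) = 3.2000 / 3.8100 = 0.8399

0.84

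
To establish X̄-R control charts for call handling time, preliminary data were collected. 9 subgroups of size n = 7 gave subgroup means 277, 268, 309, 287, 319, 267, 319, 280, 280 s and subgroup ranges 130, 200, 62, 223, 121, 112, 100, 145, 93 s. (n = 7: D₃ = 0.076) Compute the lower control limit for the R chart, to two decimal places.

R̄ = (130 + 200 + 62 + 223 + 121 + 112 + 100 + 145 + 93) / 9 = 1186.0000 / 9 = 131.7778
LCL_R = D₃·R̄ = 0.076 × 131.7778 = 10.0151

10.02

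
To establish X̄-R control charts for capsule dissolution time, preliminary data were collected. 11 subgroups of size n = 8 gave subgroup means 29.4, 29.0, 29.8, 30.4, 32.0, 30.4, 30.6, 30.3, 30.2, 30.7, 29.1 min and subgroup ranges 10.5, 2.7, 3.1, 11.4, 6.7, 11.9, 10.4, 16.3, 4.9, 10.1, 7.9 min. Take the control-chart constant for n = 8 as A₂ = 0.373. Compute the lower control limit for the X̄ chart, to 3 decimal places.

X̄̄ = (29.4 + 29.0 + 29.8 + 30.4 + 32.0 + 30.4 + 30.6 + 30.3 + 30.2 + 30.7 + 29.1) / 11 = 331.9000 / 11 = 30.1727
R̄ = (10.5 + 2.7 + 3.1 + 11.4 + 6.7 + 11.9 + 10.4 + 16.3 + 4.9 + 10.1 + 7.9) / 11 = 95.9000 / 11 = 8.7182
LCL = X̄̄ − A₂·R̄ = 30.1727 − 0.373 × 8.7182 = 26.9208

26.921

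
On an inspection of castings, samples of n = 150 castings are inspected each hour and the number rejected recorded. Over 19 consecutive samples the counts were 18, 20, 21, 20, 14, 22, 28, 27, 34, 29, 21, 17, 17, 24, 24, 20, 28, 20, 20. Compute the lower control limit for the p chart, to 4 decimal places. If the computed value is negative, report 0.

0.0616

p̄ = Σdᵢ / (k·n) = 424 / (19 × 150) = 0.14877
LCL = p̄ − 3·√(p̄(1−p̄)/n) = 0.14877 − 3 × 0.02906 = 0.06160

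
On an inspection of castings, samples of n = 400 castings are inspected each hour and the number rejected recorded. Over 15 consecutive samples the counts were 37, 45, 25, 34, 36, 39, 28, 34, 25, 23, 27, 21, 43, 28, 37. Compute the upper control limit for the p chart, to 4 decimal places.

p̄ = Σdᵢ / (k·n) = 482 / (15 × 400) = 0.08033
UCL = p̄ + 3·√(p̄(1−p̄)/n) = 0.08033 + 3 × √(0.08033×0.91967/400) = 0.08033 + 3 × 0.01359 = 0.12110

0.1211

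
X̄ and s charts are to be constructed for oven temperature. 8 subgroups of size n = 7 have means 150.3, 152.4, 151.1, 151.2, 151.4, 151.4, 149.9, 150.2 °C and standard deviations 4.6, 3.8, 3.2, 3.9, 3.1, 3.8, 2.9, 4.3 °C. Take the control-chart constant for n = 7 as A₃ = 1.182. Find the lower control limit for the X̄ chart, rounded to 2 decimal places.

X̄̄ = (150.3 + 152.4 + 151.1 + 151.2 + 151.4 + 151.4 + 149.9 + 150.2) / 8 = 150.9875
s̄ = (4.6 + 3.8 + 3.2 + 3.9 + 3.1 + 3.8 + 2.9 + 4.3) / 8 = 3.7000
LCL = X̄̄ − A₃·s̄ = 150.9875 − 1.182 × 3.7000 = 146.6141

146.61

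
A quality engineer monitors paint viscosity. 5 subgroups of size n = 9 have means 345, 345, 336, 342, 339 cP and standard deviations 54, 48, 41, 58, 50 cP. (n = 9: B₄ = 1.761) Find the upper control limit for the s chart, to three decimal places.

88.402

s̄ = (54 + 48 + 41 + 58 + 50) / 5 = 50.2000
UCL_s = B₄·s̄ = 1.761 × 50.2000 = 88.4022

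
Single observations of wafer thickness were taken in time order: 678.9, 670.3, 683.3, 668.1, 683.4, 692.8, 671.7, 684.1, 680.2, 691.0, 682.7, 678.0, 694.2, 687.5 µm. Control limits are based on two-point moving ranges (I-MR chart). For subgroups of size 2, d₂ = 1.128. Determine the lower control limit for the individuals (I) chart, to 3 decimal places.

X̄ = (678.9 + 670.3 + 683.3 + 668.1 + 683.4 + 692.8 + 671.7 + 684.1 + 680.2 + 691.0 + 682.7 + 678.0 + 694.2 + 687.5) / 14 = 681.8714
Moving ranges: 8.6, 13.0, 15.2, 15.3, 9.4, 21.1, 12.4, 3.9, 10.8, 8.3, 4.7, 16.2, 6.7; M̄R̄ = 145.6000 / 13 = 11.2000
LCL = X̄ − 3·M̄R̄/d₂ = 681.8714 − 3 × 11.2000 / 1.128 = 652.0842

652.084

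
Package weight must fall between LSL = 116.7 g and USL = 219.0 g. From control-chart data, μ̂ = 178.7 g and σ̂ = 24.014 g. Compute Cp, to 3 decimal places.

0.710

Cp = (USL − LSL) / (6σ̂) = (219.0 − 116.7) / (6 × 24.014) = 102.3000 / 144.0840 = 0.7100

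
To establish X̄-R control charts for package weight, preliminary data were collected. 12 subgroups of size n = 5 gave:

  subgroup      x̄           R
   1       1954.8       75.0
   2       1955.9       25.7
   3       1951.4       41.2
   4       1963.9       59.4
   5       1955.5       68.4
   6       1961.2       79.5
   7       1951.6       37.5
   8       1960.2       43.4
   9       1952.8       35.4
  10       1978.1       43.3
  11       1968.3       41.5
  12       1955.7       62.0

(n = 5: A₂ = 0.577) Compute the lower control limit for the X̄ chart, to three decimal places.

X̄̄ = (1954.8 + 1955.9 + 1951.4 + 1963.9 + 1955.5 + 1961.2 + 1951.6 + 1960.2 + 1952.8 + 1978.1 + 1968.3 + 1955.7) / 12 = 23509.4000 / 12 = 1959.1167
R̄ = (75.0 + 25.7 + 41.2 + 59.4 + 68.4 + 79.5 + 37.5 + 43.4 + 35.4 + 43.3 + 41.5 + 62.0) / 12 = 612.3000 / 12 = 51.0250
LCL = X̄̄ − A₂·R̄ = 1959.1167 − 0.577 × 51.0250 = 1929.6752

1929.675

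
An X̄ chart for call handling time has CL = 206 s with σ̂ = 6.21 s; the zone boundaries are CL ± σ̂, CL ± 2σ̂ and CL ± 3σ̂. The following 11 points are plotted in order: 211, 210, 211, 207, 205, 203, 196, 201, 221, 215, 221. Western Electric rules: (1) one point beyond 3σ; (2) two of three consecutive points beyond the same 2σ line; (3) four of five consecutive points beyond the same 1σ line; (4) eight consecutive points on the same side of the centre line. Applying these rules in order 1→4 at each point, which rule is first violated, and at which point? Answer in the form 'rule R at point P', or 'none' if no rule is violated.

rule 2 at point 11

Zone of each point (C = within 1σ̂, B = 1σ̂–2σ̂, A = 2σ̂–3σ̂, * = beyond 3σ̂; sign = side of CL): 1:+C, 2:+C, 3:+C, 4:+C, 5:-C, 6:-C, 7:-B, 8:-C, 9:+A, 10:+B, 11:+A
Rule 2 (two of three consecutive points beyond the same 2σ limit) is satisfied at point 11.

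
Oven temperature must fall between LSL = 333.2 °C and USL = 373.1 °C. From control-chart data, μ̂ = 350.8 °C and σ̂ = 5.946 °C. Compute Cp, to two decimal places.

1.12

Cp = (USL − LSL) / (6σ̂) = (373.1 − 333.2) / (6 × 5.946) = 39.9000 / 35.6760 = 1.1184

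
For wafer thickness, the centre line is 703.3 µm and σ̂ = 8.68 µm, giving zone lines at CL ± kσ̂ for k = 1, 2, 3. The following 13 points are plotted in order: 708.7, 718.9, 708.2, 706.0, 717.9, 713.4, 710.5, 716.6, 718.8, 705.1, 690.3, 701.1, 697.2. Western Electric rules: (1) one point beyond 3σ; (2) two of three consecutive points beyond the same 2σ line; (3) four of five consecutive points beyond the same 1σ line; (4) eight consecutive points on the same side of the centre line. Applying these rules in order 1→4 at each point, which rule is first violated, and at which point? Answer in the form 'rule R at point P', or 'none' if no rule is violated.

rule 4 at point 8

Zone of each point (C = within 1σ̂, B = 1σ̂–2σ̂, A = 2σ̂–3σ̂, * = beyond 3σ̂; sign = side of CL): 1:+C, 2:+B, 3:+C, 4:+C, 5:+B, 6:+B, 7:+C, 8:+B, 9:+B, 10:+C, 11:-B, 12:-C, 13:-C
Rule 4 (eight consecutive points on the same side of the centre line) is satisfied at point 8.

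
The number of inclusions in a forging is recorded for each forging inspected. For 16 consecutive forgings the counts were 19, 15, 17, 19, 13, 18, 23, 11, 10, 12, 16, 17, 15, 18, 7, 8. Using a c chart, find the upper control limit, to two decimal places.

26.45

c̄ = (19 + 15 + 17 + 19 + 13 + 18 + 23 + 11 + 10 + 12 + 16 + 17 + 15 + 18 + 7 + 8) / 16 = 238 / 16 = 14.8750
UCL = c̄ + 3√c̄ = 14.8750 + 3 × √14.8750 = 14.8750 + 3 × 3.8568 = 26.4454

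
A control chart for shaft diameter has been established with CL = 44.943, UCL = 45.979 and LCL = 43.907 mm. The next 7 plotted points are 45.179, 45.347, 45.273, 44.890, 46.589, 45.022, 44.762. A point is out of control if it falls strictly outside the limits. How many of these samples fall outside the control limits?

Compare each point to [43.907, 45.979]: sample 5 = 46.589 > UCL.

1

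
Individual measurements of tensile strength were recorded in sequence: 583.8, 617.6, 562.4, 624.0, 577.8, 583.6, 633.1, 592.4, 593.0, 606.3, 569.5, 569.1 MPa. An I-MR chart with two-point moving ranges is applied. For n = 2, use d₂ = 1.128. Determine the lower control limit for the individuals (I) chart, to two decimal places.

X̄ = (583.8 + 617.6 + 562.4 + 624.0 + 577.8 + 583.6 + 633.1 + 592.4 + 593.0 + 606.3 + 569.5 + 569.1) / 12 = 592.7167
Moving ranges: 33.8, 55.2, 61.6, 46.2, 5.8, 49.5, 40.7, 0.6, 13.3, 36.8, 0.4; M̄R̄ = 343.9000 / 11 = 31.2636
LCL = X̄ − 3·M̄R̄/d₂ = 592.7167 − 3 × 31.2636 / 1.128 = 509.5687

509.57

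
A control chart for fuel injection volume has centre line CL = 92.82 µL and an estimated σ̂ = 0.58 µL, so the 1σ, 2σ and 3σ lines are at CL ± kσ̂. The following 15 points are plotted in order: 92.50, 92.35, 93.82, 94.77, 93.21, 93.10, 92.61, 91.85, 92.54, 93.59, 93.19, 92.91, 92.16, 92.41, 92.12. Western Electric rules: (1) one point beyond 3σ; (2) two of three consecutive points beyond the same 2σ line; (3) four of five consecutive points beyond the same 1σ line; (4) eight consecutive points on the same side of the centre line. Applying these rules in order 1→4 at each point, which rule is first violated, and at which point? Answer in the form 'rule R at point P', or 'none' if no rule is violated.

rule 1 at point 4

Zone of each point (C = within 1σ̂, B = 1σ̂–2σ̂, A = 2σ̂–3σ̂, * = beyond 3σ̂; sign = side of CL): 1:-C, 2:-C, 3:+B, 4:+*, 5:+C, 6:+C, 7:-C, 8:-B, 9:-C, 10:+B, 11:+C, 12:+C, 13:-B, 14:-C, 15:-B
Rule 1 (one point beyond the 3σ limits) is satisfied at point 4.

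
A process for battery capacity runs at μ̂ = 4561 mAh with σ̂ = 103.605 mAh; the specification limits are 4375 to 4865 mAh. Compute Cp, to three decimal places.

0.788

Cp = (USL − LSL) / (6σ̂) = (4865 − 4375) / (6 × 103.605) = 490.0000 / 621.6300 = 0.7883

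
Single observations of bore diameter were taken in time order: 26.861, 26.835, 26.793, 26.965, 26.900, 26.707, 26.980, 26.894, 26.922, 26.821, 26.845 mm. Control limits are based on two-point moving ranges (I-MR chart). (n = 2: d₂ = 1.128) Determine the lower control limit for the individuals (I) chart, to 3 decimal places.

X̄ = (26.861 + 26.835 + 26.793 + 26.965 + 26.900 + 26.707 + 26.980 + 26.894 + 26.922 + 26.821 + 26.845) / 11 = 26.8657
Moving ranges: 0.026, 0.042, 0.172, 0.065, 0.193, 0.273, 0.086, 0.028, 0.101, 0.024; M̄R̄ = 1.0100 / 10 = 0.1010
LCL = X̄ − 3·M̄R̄/d₂ = 26.8657 − 3 × 0.1010 / 1.128 = 26.5971

26.597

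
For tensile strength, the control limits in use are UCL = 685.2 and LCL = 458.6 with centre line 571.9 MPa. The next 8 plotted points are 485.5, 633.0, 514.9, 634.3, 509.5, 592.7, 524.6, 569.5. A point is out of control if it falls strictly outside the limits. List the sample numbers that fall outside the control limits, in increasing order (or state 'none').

none

All 8 points lie within [458.6, 685.2].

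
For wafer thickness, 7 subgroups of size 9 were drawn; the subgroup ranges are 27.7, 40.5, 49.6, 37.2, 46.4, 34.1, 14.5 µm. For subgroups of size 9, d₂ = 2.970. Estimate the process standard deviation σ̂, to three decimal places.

R̄ = (27.7 + 40.5 + 49.6 + 37.2 + 46.4 + 34.1 + 14.5) / 7 = 35.7143
σ̂ = R̄ / d₂ = 35.7143 / 2.970 = 12.0250

12.025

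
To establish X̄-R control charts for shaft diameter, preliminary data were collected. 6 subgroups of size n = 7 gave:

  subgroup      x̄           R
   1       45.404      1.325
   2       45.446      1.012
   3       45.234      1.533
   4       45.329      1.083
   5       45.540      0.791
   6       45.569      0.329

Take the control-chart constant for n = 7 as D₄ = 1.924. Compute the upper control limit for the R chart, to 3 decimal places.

1.947

R̄ = (1.325 + 1.012 + 1.533 + 1.083 + 0.791 + 0.329) / 6 = 6.0730 / 6 = 1.0122
UCL_R = D₄·R̄ = 1.924 × 1.0122 = 1.9474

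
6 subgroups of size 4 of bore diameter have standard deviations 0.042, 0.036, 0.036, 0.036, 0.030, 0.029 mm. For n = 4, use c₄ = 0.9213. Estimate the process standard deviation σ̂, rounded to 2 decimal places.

s̄ = (0.042 + 0.036 + 0.036 + 0.036 + 0.030 + 0.029) / 6 = 0.0348
σ̂ = s̄ / c₄ = 0.0348 / 0.9213 = 0.0378

0.04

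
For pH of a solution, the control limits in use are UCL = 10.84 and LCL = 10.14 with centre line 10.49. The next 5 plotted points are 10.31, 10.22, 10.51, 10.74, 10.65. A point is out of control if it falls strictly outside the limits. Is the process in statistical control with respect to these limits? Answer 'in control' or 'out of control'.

All 5 points lie within [10.14, 10.84].

in control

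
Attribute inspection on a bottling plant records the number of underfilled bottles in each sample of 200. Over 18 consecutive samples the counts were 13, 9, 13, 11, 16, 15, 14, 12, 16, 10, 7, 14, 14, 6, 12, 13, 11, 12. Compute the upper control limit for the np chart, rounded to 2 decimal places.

22.23

p̄ = Σdᵢ / (k·n) = 218 / (18 × 200) = 0.06056
UCL = np̄ + 3·√(np̄(1−p̄)) = 12.1111 + 3 × √(12.1111×0.93944) = 12.1111 + 3 × 3.3731 = 22.2304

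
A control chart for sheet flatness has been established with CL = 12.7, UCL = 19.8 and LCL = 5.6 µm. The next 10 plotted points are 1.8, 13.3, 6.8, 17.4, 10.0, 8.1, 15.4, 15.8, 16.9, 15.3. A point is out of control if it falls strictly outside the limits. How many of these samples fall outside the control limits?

1

Compare each point to [5.6, 19.8]: sample 1 = 1.8 < LCL.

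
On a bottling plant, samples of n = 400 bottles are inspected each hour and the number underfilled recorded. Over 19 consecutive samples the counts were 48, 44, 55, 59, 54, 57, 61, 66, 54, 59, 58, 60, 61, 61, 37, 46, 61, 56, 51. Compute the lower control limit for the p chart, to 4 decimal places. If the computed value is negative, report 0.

0.0862

p̄ = Σdᵢ / (k·n) = 1048 / (19 × 400) = 0.13789
LCL = p̄ − 3·√(p̄(1−p̄)/n) = 0.13789 − 3 × 0.01724 = 0.08618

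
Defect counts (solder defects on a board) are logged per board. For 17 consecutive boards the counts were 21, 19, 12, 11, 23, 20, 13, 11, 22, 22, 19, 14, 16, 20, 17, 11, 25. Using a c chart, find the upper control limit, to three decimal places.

c̄ = (21 + 19 + 12 + 11 + 23 + 20 + 13 + 11 + 22 + 22 + 19 + 14 + 16 + 20 + 17 + 11 + 25) / 17 = 296 / 17 = 17.4118
UCL = c̄ + 3√c̄ = 17.4118 + 3 × √17.4118 = 17.4118 + 3 × 4.1727 = 29.9300

29.930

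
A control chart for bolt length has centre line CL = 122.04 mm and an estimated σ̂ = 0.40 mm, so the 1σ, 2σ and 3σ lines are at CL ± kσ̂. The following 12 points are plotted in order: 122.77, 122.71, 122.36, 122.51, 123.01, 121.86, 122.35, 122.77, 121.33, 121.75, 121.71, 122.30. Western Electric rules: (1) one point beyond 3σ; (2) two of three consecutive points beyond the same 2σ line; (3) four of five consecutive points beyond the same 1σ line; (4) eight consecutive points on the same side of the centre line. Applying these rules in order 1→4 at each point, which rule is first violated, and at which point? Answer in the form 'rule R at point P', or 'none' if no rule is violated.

Zone of each point (C = within 1σ̂, B = 1σ̂–2σ̂, A = 2σ̂–3σ̂, * = beyond 3σ̂; sign = side of CL): 1:+B, 2:+B, 3:+C, 4:+B, 5:+A, 6:-C, 7:+C, 8:+B, 9:-B, 10:-C, 11:-C, 12:+C
Rule 3 (four of five consecutive points beyond the same 1σ limit) is satisfied at point 5.

rule 3 at point 5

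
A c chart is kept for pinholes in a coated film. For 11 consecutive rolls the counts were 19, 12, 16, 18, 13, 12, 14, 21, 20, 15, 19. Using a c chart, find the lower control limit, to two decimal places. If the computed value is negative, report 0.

c̄ = (19 + 12 + 16 + 18 + 13 + 12 + 14 + 21 + 20 + 15 + 19) / 11 = 179 / 11 = 16.2727
LCL = c̄ − 3√c̄ = 16.2727 − 3 × 4.0339 = 4.1709

4.17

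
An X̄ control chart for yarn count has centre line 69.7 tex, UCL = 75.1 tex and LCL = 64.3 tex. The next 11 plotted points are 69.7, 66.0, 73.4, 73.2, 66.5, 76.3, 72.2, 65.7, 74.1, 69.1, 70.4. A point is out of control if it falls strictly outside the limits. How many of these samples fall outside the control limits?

Compare each point to [64.3, 75.1]: sample 6 = 76.3 > UCL.

1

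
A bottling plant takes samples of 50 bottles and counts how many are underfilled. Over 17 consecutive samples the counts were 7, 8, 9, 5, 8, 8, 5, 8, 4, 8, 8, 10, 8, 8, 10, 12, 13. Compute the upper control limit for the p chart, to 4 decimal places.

p̄ = Σdᵢ / (k·n) = 139 / (17 × 50) = 0.16353
UCL = p̄ + 3·√(p̄(1−p̄)/n) = 0.16353 + 3 × √(0.16353×0.83647/50) = 0.16353 + 3 × 0.05230 = 0.32044

0.3204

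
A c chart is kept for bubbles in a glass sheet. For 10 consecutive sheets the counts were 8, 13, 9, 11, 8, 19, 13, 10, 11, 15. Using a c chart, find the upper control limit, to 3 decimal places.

21.962

c̄ = (8 + 13 + 9 + 11 + 8 + 19 + 13 + 10 + 11 + 15) / 10 = 117 / 10 = 11.7000
UCL = c̄ + 3√c̄ = 11.7000 + 3 × √11.7000 = 11.7000 + 3 × 3.4205 = 21.9616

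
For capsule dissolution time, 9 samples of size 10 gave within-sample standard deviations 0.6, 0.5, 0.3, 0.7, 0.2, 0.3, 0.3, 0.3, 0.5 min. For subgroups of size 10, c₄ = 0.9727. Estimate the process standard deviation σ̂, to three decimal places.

s̄ = (0.6 + 0.5 + 0.3 + 0.7 + 0.2 + 0.3 + 0.3 + 0.3 + 0.5) / 9 = 0.4111
σ̂ = s̄ / c₄ = 0.4111 / 0.9727 = 0.4226

0.423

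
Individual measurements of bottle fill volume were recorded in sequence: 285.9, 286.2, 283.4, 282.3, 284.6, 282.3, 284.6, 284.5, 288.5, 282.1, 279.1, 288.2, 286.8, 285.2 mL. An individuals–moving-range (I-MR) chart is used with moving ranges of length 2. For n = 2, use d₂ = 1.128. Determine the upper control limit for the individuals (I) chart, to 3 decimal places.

292.058

X̄ = (285.9 + 286.2 + 283.4 + 282.3 + 284.6 + 282.3 + 284.6 + 284.5 + 288.5 + 282.1 + 279.1 + 288.2 + 286.8 + 285.2) / 14 = 284.5500
Moving ranges: 0.3, 2.8, 1.1, 2.3, 2.3, 2.3, 0.1, 4.0, 6.4, 3.0, 9.1, 1.4, 1.6; M̄R̄ = 36.7000 / 13 = 2.8231
UCL = X̄ + 3·M̄R̄/d₂ = 284.5500 + 3 × 2.8231 / 1.128 = 292.0582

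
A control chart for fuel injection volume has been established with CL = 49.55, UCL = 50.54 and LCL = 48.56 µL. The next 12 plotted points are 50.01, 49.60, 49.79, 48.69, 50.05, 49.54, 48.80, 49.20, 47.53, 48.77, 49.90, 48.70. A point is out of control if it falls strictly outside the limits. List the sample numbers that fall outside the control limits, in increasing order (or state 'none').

Compare each point to [48.56, 50.54]: sample 9 = 47.53 < LCL.

9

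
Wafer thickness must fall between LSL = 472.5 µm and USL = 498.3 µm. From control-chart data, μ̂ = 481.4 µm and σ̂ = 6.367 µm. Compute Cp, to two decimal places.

0.68

Cp = (USL − LSL) / (6σ̂) = (498.3 − 472.5) / (6 × 6.367) = 25.8000 / 38.2020 = 0.6754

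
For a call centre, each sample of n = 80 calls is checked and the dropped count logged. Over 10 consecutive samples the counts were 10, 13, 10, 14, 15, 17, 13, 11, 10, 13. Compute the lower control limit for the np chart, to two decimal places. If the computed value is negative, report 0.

p̄ = Σdᵢ / (k·n) = 126 / (10 × 80) = 0.15750
LCL = np̄ − 3·√(np̄(1−p̄)) = 12.6000 − 3 × 3.2581 = 2.8256

2.83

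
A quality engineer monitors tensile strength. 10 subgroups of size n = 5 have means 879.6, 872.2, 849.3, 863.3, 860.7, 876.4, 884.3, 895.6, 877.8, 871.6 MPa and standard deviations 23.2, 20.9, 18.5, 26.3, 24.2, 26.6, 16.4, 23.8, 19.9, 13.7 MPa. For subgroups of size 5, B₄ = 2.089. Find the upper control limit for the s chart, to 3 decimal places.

44.600

s̄ = (23.2 + 20.9 + 18.5 + 26.3 + 24.2 + 26.6 + 16.4 + 23.8 + 19.9 + 13.7) / 10 = 21.3500
UCL_s = B₄·s̄ = 2.089 × 21.3500 = 44.6001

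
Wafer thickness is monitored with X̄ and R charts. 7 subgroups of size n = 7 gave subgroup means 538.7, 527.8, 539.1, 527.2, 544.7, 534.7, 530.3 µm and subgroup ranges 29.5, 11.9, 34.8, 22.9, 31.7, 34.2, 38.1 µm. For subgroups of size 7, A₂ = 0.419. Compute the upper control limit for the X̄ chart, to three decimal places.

X̄̄ = (538.7 + 527.8 + 539.1 + 527.2 + 544.7 + 534.7 + 530.3) / 7 = 3742.5000 / 7 = 534.6429
R̄ = (29.5 + 11.9 + 34.8 + 22.9 + 31.7 + 34.2 + 38.1) / 7 = 203.1000 / 7 = 29.0143
UCL = X̄̄ + A₂·R̄ = 534.6429 + 0.419 × 29.0143 = 546.7998

546.800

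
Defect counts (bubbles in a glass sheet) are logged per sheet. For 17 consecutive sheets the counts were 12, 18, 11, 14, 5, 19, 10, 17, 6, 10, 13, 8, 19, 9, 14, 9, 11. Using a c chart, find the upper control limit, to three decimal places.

22.477

c̄ = (12 + 18 + 11 + 14 + 5 + 19 + 10 + 17 + 6 + 10 + 13 + 8 + 19 + 9 + 14 + 9 + 11) / 17 = 205 / 17 = 12.0588
UCL = c̄ + 3√c̄ = 12.0588 + 3 × √12.0588 = 12.0588 + 3 × 3.4726 = 22.4766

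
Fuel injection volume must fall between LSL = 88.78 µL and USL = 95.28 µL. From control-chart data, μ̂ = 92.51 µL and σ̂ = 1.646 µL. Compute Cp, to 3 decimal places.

Cp = (USL − LSL) / (6σ̂) = (95.28 − 88.78) / (6 × 1.646) = 6.5000 / 9.8760 = 0.6582

0.658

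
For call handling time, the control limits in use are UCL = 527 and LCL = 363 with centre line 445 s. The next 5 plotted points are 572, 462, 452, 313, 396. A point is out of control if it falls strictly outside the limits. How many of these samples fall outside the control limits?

Compare each point to [363, 527]: sample 1 = 572 > UCL; sample 4 = 313 < LCL.

2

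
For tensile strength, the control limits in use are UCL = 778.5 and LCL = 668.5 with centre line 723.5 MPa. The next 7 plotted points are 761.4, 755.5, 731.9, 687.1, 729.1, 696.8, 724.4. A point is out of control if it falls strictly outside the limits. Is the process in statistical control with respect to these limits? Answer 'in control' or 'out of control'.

in control

All 7 points lie within [668.5, 778.5].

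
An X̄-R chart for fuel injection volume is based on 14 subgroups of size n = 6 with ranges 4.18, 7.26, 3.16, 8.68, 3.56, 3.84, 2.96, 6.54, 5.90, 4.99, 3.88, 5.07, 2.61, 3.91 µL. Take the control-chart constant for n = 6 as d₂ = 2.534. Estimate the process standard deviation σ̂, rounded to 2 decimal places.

1.88

R̄ = (4.18 + 7.26 + 3.16 + 8.68 + 3.56 + 3.84 + 2.96 + 6.54 + 5.90 + 4.99 + 3.88 + 5.07 + 2.61 + 3.91) / 14 = 4.7529
σ̂ = R̄ / d₂ = 4.7529 / 2.534 = 1.8756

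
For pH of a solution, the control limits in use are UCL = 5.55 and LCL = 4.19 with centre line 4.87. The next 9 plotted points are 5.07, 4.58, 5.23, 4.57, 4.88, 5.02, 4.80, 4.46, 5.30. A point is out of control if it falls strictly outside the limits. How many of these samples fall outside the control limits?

0

All 9 points lie within [4.19, 5.55].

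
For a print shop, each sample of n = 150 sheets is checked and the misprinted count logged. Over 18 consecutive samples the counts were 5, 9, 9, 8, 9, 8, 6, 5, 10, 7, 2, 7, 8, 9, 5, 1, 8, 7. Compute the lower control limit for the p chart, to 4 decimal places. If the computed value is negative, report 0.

0.0000

p̄ = Σdᵢ / (k·n) = 123 / (18 × 150) = 0.04556
LCL = p̄ − 3·√(p̄(1−p̄)/n) = 0.04556 − 3 × 0.01703 = -0.00552 → 0 (negative, so LCL = 0)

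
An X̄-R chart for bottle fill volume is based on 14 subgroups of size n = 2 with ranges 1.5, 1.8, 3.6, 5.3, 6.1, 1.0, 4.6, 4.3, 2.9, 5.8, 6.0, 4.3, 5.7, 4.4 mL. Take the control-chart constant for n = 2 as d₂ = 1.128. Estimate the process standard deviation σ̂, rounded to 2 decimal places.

R̄ = (1.5 + 1.8 + 3.6 + 5.3 + 6.1 + 1.0 + 4.6 + 4.3 + 2.9 + 5.8 + 6.0 + 4.3 + 5.7 + 4.4) / 14 = 4.0929
σ̂ = R̄ / d₂ = 4.0929 / 1.128 = 3.6284

3.63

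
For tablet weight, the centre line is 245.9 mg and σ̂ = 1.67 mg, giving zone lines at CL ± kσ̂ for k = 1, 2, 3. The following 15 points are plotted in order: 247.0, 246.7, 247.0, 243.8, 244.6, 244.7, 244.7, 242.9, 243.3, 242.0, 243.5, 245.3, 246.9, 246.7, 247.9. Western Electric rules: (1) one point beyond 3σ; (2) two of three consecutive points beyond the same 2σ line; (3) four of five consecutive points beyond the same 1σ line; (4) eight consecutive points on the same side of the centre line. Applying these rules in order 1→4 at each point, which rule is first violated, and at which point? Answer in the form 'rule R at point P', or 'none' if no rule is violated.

rule 3 at point 11

Zone of each point (C = within 1σ̂, B = 1σ̂–2σ̂, A = 2σ̂–3σ̂, * = beyond 3σ̂; sign = side of CL): 1:+C, 2:+C, 3:+C, 4:-B, 5:-C, 6:-C, 7:-C, 8:-B, 9:-B, 10:-A, 11:-B, 12:-C, 13:+C, 14:+C, 15:+B
Rule 3 (four of five consecutive points beyond the same 1σ limit) is satisfied at point 11.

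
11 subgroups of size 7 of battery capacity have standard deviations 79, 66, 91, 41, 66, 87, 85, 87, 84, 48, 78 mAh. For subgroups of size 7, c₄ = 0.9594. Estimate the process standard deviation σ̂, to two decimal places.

76.94

s̄ = (79 + 66 + 91 + 41 + 66 + 87 + 85 + 87 + 84 + 48 + 78) / 11 = 73.8182
σ̂ = s̄ / c₄ = 73.8182 / 0.9594 = 76.9420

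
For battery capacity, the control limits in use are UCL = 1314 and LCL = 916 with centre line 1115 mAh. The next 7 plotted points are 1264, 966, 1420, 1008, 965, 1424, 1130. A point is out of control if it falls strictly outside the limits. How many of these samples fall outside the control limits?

Compare each point to [916, 1314]: sample 3 = 1420 > UCL; sample 6 = 1424 > UCL.

2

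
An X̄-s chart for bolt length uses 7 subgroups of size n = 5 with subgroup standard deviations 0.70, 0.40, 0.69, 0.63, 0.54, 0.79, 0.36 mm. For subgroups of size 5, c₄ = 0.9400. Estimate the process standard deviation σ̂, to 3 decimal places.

0.625

s̄ = (0.70 + 0.40 + 0.69 + 0.63 + 0.54 + 0.79 + 0.36) / 7 = 0.5871
σ̂ = s̄ / c₄ = 0.5871 / 0.9400 = 0.6246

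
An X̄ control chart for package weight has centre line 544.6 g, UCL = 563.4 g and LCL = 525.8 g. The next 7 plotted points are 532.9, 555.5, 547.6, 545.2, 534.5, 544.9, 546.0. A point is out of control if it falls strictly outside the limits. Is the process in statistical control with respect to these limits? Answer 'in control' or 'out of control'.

in control

All 7 points lie within [525.8, 563.4].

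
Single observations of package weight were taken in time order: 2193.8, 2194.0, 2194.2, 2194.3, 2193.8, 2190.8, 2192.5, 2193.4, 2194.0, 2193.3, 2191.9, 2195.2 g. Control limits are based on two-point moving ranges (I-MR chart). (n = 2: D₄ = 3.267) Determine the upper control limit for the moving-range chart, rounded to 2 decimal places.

Moving ranges: 0.2, 0.2, 0.1, 0.5, 3.0, 1.7, 0.9, 0.6, 0.7, 1.4, 3.3; M̄R̄ = 12.6000 / 11 = 1.1455
UCL_MR = D₄·M̄R̄ = 3.267 × 1.1455 = 3.7422

3.74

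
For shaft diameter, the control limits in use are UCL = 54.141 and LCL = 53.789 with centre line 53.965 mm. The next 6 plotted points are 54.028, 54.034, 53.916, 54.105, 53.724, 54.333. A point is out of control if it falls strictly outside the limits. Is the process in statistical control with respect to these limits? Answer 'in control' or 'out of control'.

Compare each point to [53.789, 54.141]: sample 5 = 53.724 < LCL; sample 6 = 54.333 > UCL.

out of control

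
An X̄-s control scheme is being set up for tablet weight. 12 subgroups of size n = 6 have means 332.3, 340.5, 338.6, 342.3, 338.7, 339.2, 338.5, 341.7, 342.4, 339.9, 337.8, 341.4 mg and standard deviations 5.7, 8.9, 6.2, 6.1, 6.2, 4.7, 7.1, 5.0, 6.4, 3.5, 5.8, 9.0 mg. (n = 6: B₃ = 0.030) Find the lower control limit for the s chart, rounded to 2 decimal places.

s̄ = (5.7 + 8.9 + 6.2 + 6.1 + 6.2 + 4.7 + 7.1 + 5.0 + 6.4 + 3.5 + 5.8 + 9.0) / 12 = 6.2167
LCL_s = B₃·s̄ = 0.030 × 6.2167 = 0.1865

0.19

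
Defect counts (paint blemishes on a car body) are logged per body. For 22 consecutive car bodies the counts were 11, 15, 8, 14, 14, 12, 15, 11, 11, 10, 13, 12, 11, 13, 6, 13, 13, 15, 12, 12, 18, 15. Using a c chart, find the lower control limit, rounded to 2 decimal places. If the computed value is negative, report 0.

c̄ = (11 + 15 + 8 + 14 + 14 + 12 + 15 + 11 + 11 + 10 + 13 + 12 + 11 + 13 + 6 + 13 + 13 + 15 + 12 + 12 + 18 + 15) / 22 = 274 / 22 = 12.4545
LCL = c̄ − 3√c̄ = 12.4545 − 3 × 3.5291 = 1.8672

1.87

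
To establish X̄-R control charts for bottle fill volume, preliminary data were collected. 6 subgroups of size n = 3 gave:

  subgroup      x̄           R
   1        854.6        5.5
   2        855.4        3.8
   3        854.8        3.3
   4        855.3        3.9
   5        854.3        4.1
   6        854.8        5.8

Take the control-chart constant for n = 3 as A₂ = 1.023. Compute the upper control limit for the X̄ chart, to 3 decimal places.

859.368

X̄̄ = (854.6 + 855.4 + 854.8 + 855.3 + 854.3 + 854.8) / 6 = 5129.2000 / 6 = 854.8667
R̄ = (5.5 + 3.8 + 3.3 + 3.9 + 4.1 + 5.8) / 6 = 26.4000 / 6 = 4.4000
UCL = X̄̄ + A₂·R̄ = 854.8667 + 1.023 × 4.4000 = 859.3679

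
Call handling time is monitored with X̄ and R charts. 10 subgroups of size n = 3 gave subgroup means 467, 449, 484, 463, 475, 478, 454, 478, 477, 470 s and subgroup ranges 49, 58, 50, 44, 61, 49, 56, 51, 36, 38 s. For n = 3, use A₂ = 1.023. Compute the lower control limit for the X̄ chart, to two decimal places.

X̄̄ = (467 + 449 + 484 + 463 + 475 + 478 + 454 + 478 + 477 + 470) / 10 = 4695.0000 / 10 = 469.5000
R̄ = (49 + 58 + 50 + 44 + 61 + 49 + 56 + 51 + 36 + 38) / 10 = 492.0000 / 10 = 49.2000
LCL = X̄̄ − A₂·R̄ = 469.5000 − 1.023 × 49.2000 = 419.1684

419.17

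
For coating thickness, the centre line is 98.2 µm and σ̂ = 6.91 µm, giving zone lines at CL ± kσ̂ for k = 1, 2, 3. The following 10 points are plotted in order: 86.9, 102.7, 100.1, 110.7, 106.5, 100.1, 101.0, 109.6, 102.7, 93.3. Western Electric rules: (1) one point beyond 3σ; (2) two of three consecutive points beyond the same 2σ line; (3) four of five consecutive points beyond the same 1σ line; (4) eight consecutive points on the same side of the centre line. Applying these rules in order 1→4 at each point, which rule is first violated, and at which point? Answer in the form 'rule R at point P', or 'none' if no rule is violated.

Zone of each point (C = within 1σ̂, B = 1σ̂–2σ̂, A = 2σ̂–3σ̂, * = beyond 3σ̂; sign = side of CL): 1:-B, 2:+C, 3:+C, 4:+B, 5:+B, 6:+C, 7:+C, 8:+B, 9:+C, 10:-C
Rule 4 (eight consecutive points on the same side of the centre line) is satisfied at point 9.

rule 4 at point 9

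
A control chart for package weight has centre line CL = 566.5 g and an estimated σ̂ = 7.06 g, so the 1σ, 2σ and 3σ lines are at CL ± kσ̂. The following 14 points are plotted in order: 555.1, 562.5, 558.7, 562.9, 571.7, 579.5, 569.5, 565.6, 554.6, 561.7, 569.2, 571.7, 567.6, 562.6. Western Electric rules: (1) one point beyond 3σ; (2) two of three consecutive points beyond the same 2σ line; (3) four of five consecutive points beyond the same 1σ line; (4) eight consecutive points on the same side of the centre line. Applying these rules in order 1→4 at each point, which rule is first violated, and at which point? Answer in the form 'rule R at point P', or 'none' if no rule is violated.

none

Zone of each point (C = within 1σ̂, B = 1σ̂–2σ̂, A = 2σ̂–3σ̂, * = beyond 3σ̂; sign = side of CL): 1:-B, 2:-C, 3:-B, 4:-C, 5:+C, 6:+B, 7:+C, 8:-C, 9:-B, 10:-C, 11:+C, 12:+C, 13:+C, 14:-C
No rule fires across all 14 points.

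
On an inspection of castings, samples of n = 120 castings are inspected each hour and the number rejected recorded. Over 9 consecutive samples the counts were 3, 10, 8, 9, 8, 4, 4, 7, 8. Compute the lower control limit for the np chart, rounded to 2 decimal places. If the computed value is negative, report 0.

p̄ = Σdᵢ / (k·n) = 61 / (9 × 120) = 0.05648
LCL = np̄ − 3·√(np̄(1−p̄)) = 6.7778 − 3 × 2.5288 = -0.8087 → 0 (negative, so LCL = 0)

0.00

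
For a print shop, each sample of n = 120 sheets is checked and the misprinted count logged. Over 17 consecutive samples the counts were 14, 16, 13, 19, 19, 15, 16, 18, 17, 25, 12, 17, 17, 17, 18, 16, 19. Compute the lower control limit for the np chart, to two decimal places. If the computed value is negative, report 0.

5.50

p̄ = Σdᵢ / (k·n) = 288 / (17 × 120) = 0.14118
LCL = np̄ − 3·√(np̄(1−p̄)) = 16.9412 − 3 × 3.8144 = 5.4980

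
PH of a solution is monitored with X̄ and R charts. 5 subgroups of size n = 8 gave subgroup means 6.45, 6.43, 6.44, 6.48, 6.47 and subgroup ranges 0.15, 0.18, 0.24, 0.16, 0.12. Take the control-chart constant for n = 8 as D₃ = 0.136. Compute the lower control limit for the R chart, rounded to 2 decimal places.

R̄ = (0.15 + 0.18 + 0.24 + 0.16 + 0.12) / 5 = 0.8500 / 5 = 0.1700
LCL_R = D₃·R̄ = 0.136 × 0.1700 = 0.0231

0.02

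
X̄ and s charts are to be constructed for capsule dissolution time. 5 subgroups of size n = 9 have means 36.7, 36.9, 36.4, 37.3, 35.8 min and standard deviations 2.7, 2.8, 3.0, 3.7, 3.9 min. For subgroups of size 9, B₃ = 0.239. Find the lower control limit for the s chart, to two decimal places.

0.77

s̄ = (2.7 + 2.8 + 3.0 + 3.7 + 3.9) / 5 = 3.2200
LCL_s = B₃·s̄ = 0.239 × 3.2200 = 0.7696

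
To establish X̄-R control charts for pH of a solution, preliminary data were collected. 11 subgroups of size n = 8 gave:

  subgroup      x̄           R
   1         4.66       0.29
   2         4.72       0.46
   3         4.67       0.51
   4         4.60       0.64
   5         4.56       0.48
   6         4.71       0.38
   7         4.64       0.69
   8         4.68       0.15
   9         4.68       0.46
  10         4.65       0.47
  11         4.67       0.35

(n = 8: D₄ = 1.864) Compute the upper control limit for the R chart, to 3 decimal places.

R̄ = (0.29 + 0.46 + 0.51 + 0.64 + 0.48 + 0.38 + 0.69 + 0.15 + 0.46 + 0.47 + 0.35) / 11 = 4.8800 / 11 = 0.4436
UCL_R = D₄·R̄ = 1.864 × 0.4436 = 0.8269

0.827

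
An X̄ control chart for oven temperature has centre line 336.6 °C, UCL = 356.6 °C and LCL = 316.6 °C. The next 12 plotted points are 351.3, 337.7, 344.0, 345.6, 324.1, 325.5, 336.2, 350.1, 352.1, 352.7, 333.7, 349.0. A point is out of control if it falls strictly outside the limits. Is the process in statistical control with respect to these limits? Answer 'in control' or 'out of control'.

in control

All 12 points lie within [316.6, 356.6].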